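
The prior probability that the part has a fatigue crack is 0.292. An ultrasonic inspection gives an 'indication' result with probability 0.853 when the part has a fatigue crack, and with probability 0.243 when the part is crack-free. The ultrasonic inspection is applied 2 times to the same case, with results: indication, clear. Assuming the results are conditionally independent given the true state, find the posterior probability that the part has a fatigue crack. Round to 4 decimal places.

Posterior P(H) ≈ 0.2194

With H the event that the part has a fatigue crack, the joint likelihood of the observed sequence is P(data|H) = 0.853·0.147 = 0.12539 and P(data|¬H) = 0.243·0.757 = 0.18395.
Bayes: P(H|data) = 0.292·0.12539 / (0.292·0.12539 + 0.708·0.18395) = 0.036614/0.16685 = 0.2194.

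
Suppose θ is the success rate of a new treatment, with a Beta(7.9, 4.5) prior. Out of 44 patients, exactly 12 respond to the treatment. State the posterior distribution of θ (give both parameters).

Posterior: Beta(19.9, 36.5)

The binomial likelihood is conjugate to the Beta prior: with 12 successes and 32 failures, the posterior is Beta(7.9+12, 4.5+32) = Beta(19.9, 36.5).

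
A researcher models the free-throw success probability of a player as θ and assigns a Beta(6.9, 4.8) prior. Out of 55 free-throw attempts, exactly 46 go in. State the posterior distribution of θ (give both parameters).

Posterior: Beta(52.9, 13.8)

The binomial likelihood is conjugate to the Beta prior: with 46 successes and 9 failures, the posterior is Beta(6.9+46, 4.8+9) = Beta(52.9, 13.8).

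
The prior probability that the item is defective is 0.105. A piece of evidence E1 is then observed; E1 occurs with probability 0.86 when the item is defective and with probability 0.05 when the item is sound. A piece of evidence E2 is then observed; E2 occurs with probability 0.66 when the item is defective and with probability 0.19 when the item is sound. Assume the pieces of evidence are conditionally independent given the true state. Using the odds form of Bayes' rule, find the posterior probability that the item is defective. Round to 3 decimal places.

Posterior probability ≈ 0.875

Prior odds = 0.105/(1−0.105) = 0.11732. In log-odds, ln(0.11732) = -2.1429.
Add log likelihood ratios: ln(17.200) + ln(3.4737) = 4.0901.
Posterior log-odds = 1.9473, so posterior odds = exp(1.9473) = 7.0095. Converting, P(H|E) = 7.0095/8.0095 = 0.875.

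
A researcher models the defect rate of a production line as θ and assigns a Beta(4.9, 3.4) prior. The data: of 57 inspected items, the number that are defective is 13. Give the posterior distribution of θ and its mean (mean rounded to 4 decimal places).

Observing 13 successes and 44 failures updates Beta(4.9, 3.4) by adding the success and failure counts to the two shape parameters: α = 4.9+13 = 17.9, β = 3.4+44 = 47.4.
Posterior mean = α/(α+β) = 17.9/65.3 = 0.2741.

Posterior: Beta(17.9, 47.4); mean ≈ 0.2741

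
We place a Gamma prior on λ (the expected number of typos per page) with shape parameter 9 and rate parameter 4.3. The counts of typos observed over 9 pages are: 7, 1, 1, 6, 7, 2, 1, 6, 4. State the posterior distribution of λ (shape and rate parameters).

Posterior: Gamma(shape=44, rate=13.3)

Total count ∑xᵢ = 35 over n = 9 pages.
Gamma is conjugate to the Poisson likelihood: posterior is Gamma(shape = 9+35 = 44, rate = 4.3+9 = 13.3).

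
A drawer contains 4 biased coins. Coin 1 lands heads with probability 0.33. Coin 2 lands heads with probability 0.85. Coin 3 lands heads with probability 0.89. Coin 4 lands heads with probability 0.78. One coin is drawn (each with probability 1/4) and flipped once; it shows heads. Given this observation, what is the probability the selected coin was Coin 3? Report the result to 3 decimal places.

P(heads|C1) = 0.33; P(heads|C2) = 0.85; P(heads|C3) = 0.89; P(heads|C4) = 0.78.
Prior × likelihood for each source: 0.25·0.33=0.08250, 0.25·0.85=0.2125, 0.25·0.89=0.2225, 0.25·0.78=0.1950. Summing gives P(heads) = 0.71250.
P(Coin 3 | heads) = 0.2225 / 0.71250 = 0.312.

Posterior probability ≈ 0.312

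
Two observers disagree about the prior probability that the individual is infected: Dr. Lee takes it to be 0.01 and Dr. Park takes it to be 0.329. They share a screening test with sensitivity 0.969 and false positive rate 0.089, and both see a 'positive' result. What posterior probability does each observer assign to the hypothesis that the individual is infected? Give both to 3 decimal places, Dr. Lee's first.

Dr. Lee: 0.099; Dr. Park: 0.842

P('+'|H) = 0.969, P('+'|¬H) = 0.089.
Dr. Lee: numerator 0.969·0.01 = 0.0096900; evidence = 0.0096900+0.089·0.99 = 0.097800; posterior = 0.099.
Dr. Park: numerator 0.969·0.329 = 0.31880; evidence = 0.31880+0.089·0.671 = 0.37852; posterior = 0.842.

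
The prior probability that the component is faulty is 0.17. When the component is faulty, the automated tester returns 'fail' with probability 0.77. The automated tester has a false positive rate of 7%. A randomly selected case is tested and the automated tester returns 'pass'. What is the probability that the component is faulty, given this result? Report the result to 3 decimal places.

P(H | E) ≈ 0.048

Write H for 'the component is faulty'. Prior odds H:¬H = 0.17/0.83 = 0.20482. For the 'pass' outcome, the likelihood ratio is 0.23/0.93 = 0.24731.
Posterior odds = 0.20482 × 0.24731 = 0.050654, so P(H|E) = 0.050654/(1+0.050654) = 0.048.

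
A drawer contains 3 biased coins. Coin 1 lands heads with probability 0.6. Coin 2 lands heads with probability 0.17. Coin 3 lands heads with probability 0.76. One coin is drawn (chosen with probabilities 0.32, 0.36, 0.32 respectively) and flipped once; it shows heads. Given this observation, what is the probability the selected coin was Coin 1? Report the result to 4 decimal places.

Tabulate prior·likelihood by source: [1] prior 0.32, lik 0.6, product 0.1920; [2] prior 0.36, lik 0.17, product 0.06120; [3] prior 0.32, lik 0.76, product 0.2432.
Normalizing constant = 0.49640; the posterior for Coin 1 is its product over the sum, 0.1920/0.49640 = 0.3868.

Posterior probability ≈ 0.3868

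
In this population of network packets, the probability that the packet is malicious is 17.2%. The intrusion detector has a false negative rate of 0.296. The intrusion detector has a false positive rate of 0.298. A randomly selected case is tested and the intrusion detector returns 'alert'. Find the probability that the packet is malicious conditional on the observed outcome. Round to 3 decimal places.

Let H be the event that the packet is malicious. P(H) = 0.172, so P(¬H) = 0.828. With E the 'alert' result, P(E|H) = 0.704 and P(E|¬H) = 0.298.
P(E) = 0.704·0.172 + 0.298·0.828 = 0.12109 + 0.24674 = 0.36783.
By Bayes' theorem, P(H|E) = 0.12109 / 0.36783 = 0.329.

P(H | E) ≈ 0.329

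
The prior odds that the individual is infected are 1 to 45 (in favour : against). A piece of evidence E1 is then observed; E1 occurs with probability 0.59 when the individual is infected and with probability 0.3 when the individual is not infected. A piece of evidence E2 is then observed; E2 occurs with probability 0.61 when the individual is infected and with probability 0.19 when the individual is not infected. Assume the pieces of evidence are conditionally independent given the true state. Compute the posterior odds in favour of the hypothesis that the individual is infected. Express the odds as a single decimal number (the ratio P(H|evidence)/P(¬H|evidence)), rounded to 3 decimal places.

Posterior odds ≈ 0.140

Prior odds = 1/45 = 0.022222.
Likelihood ratio for E1 = 0.59/0.3 = 1.9667.
Likelihood ratio for E2 = 0.61/0.19 = 3.2105.
Posterior odds = prior odds × LR₁ × LR₂ = 0.14031.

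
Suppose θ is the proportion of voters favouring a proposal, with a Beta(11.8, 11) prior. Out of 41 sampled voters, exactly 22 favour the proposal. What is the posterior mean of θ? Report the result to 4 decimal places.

The binomial likelihood is conjugate to the Beta prior: with 22 successes and 19 failures, the posterior is Beta(11.8+22, 11+19) = Beta(33.8, 30).
Posterior mean = α/(α+β) = 33.8/63.8 = 0.5298.

Posterior mean ≈ 0.5298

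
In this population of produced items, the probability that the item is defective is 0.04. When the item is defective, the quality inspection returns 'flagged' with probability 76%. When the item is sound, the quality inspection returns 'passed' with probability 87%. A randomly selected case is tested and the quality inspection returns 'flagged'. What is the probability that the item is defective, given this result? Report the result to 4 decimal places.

Let H be the event that the item is defective. P(H) = 0.04, so P(¬H) = 0.96. With E the 'flagged' result, P(E|H) = 0.76 and P(E|¬H) = 0.13.
P(E) = 0.76·0.04 + 0.13·0.96 = 0.030400 + 0.12480 = 0.15520.
By Bayes' theorem, P(H|E) = 0.030400 / 0.15520 = 0.1959.

P(H | E) ≈ 0.1959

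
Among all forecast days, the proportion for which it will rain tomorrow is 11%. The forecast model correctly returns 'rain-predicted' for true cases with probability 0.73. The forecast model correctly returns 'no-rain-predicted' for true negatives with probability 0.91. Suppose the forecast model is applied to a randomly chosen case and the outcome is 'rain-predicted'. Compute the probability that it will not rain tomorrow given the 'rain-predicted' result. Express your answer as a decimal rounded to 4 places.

P(¬H | E) ≈ 0.4994

Let H be the event that it will rain tomorrow. P(H) = 0.11, so P(¬H) = 0.89. With E the 'rain-predicted' result, P(E|H) = 0.73 and P(E|¬H) = 0.09.
P(E) = 0.73·0.11 + 0.09·0.89 = 0.080300 + 0.080100 = 0.16040.
By Bayes' theorem, P(H|E) = 0.080300 / 0.16040 = 0.5006. Hence P(¬H|E) = 1 − 0.5006 = 0.4994.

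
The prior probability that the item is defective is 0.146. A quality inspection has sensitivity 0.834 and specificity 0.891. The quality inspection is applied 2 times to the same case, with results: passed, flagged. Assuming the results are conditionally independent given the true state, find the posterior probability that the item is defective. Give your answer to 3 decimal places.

Posterior P(H) ≈ 0.196

Let H be the event that the item is defective; start with P(H) = 0.146. P('flagged'|H) = 0.834, P('flagged'|¬H) = 0.109.
Update on result 1 ('passed'): P(H) ← 0.166·0.1460 / (0.166·0.1460 + 0.891·0.8540) = 0.024236/0.78515 = 0.0309.
Update on result 2 ('flagged'): P(H) ← 0.834·0.0309 / (0.834·0.0309 + 0.109·0.9691) = 0.025744/0.13138 = 0.1960.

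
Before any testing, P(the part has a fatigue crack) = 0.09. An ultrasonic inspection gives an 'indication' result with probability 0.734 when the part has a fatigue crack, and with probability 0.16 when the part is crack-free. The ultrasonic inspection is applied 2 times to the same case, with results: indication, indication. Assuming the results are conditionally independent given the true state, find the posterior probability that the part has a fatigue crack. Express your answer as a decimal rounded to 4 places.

Let H be the event that the part has a fatigue crack; start with P(H) = 0.09. P('indication'|H) = 0.734, P('indication'|¬H) = 0.16.
Update on result 1 ('indication'): P(H) ← 0.734·0.0900 / (0.734·0.0900 + 0.16·0.9100) = 0.066060/0.21166 = 0.3121.
Update on result 2 ('indication'): P(H) ← 0.734·0.3121 / (0.734·0.3121 + 0.16·0.6879) = 0.22908/0.33915 = 0.6755.

Posterior P(H) ≈ 0.6755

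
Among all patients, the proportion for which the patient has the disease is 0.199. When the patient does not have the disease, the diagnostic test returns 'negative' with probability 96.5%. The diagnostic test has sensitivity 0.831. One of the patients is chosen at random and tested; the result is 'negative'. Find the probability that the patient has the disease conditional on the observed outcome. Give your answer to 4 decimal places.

P(H | E) ≈ 0.0417

Write H for 'the patient has the disease'. Prior odds H:¬H = 0.199/0.801 = 0.24844. For the 'negative' outcome, the likelihood ratio is 0.169/0.965 = 0.17513.
Posterior odds = 0.24844 × 0.17513 = 0.043509, so P(H|E) = 0.043509/(1+0.043509) = 0.0417.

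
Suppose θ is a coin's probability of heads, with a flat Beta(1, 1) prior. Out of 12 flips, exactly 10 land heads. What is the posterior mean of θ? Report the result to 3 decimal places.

Posterior mean ≈ 0.786

The binomial likelihood is conjugate to the Beta prior: with 10 successes and 2 failures, the posterior is Beta(1+10, 1+2) = Beta(11, 3).
E[θ | data] = 11/(11+3) = 0.786.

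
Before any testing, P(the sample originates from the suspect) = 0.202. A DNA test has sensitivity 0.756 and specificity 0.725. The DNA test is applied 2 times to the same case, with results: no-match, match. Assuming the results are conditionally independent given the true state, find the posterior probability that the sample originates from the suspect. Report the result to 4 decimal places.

Posterior P(H) ≈ 0.1898

With H the event that the sample originates from the suspect, the joint likelihood of the observed sequence is P(data|H) = 0.244·0.756 = 0.18446 and P(data|¬H) = 0.725·0.275 = 0.19937.
Bayes: P(H|data) = 0.202·0.18446 / (0.202·0.18446 + 0.798·0.19937) = 0.037262/0.19636 = 0.1898.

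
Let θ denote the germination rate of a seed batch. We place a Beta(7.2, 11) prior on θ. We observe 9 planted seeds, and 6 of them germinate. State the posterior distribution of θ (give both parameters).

Posterior: Beta(13.2, 14)

The binomial likelihood is conjugate to the Beta prior: with 6 successes and 3 failures, the posterior is Beta(7.2+6, 11+3) = Beta(13.2, 14).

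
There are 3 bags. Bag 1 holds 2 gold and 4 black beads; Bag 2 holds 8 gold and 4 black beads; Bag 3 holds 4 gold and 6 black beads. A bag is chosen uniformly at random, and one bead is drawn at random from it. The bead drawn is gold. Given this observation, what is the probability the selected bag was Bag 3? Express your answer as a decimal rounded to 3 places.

Tabulate prior·likelihood by source: [1] prior 0.333333, lik 0.3333, product 0.1111; [2] prior 0.333333, lik 0.6667, product 0.2222; [3] prior 0.333333, lik 0.4, product 0.1333.
Normalizing constant = 0.46667; the posterior for Bag 3 is its product over the sum, 0.1333/0.46667 = 0.286.

Posterior probability ≈ 0.286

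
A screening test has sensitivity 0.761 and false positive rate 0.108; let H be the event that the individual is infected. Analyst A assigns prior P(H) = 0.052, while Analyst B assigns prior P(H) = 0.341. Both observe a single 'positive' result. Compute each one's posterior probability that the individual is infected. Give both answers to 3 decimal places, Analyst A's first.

Analyst A: 0.279; Analyst B: 0.785

The likelihood ratio for a 'positive' result is 0.761/0.108 = 7.0463.
Analyst A: prior odds 0.052/0.948 = 0.054852; posterior odds 0.38651; posterior probability 0.279.
Analyst B: prior odds 0.341/0.659 = 0.51745; posterior odds 3.6461; posterior probability 0.785.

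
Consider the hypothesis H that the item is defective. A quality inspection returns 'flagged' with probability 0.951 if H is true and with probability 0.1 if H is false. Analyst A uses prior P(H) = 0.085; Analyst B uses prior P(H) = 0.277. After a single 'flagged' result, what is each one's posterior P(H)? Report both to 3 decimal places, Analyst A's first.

Analyst A: 0.469; Analyst B: 0.785

P('+'|H) = 0.951, P('+'|¬H) = 0.1.
Analyst A: numerator 0.951·0.085 = 0.080835; evidence = 0.080835+0.1·0.915 = 0.17234; posterior = 0.469.
Analyst B: numerator 0.951·0.277 = 0.26343; evidence = 0.26343+0.1·0.723 = 0.33573; posterior = 0.785.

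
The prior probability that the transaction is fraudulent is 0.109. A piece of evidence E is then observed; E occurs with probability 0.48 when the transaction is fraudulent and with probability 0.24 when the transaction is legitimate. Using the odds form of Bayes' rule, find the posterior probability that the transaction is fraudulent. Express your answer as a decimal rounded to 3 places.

Posterior probability ≈ 0.197

Prior odds = 0.109/(1−0.109) = 0.12233.
Likelihood ratio for E = 0.48/0.24 = 2.0000.
Posterior odds = prior odds × LR = 0.24467.
Posterior probability = odds/(1+odds) = 0.24467/1.2447 = 0.197.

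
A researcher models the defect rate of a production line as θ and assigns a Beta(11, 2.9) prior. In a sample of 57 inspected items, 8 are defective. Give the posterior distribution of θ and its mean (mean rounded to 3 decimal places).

Posterior: Beta(19, 51.9); mean ≈ 0.268

Observing 8 successes and 49 failures updates Beta(11, 2.9) by adding the success and failure counts to the two shape parameters: α = 11+8 = 19, β = 2.9+49 = 51.9.
E[θ | data] = 19/(19+51.9) = 0.268.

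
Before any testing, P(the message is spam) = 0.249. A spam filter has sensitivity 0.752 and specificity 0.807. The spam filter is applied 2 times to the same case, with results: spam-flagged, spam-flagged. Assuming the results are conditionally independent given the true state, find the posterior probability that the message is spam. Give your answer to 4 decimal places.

With H the event that the message is spam, the joint likelihood of the observed sequence is P(data|H) = 0.752·0.752 = 0.56550 and P(data|¬H) = 0.193·0.193 = 0.037249.
Bayes: P(H|data) = 0.249·0.56550 / (0.249·0.56550 + 0.751·0.037249) = 0.14081/0.16878 = 0.8343.

Posterior P(H) ≈ 0.8343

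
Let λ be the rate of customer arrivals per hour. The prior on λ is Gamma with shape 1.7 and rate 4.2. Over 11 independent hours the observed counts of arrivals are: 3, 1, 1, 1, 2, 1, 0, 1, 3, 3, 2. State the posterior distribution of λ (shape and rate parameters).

Posterior: Gamma(shape=19.7, rate=15.2)

The Poisson likelihood adds the total count to the shape and the number of exposure periods to the rate. Here ∑xᵢ = 18 and n = 11, so shape 1.7→19.7 and rate 4.2→15.2.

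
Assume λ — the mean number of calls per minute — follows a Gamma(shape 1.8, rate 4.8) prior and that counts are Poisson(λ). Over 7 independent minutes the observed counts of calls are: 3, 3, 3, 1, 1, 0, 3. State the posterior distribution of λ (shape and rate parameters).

Posterior: Gamma(shape=15.8, rate=11.8)

The Poisson likelihood adds the total count to the shape and the number of exposure periods to the rate. Here ∑xᵢ = 14 and n = 7, so shape 1.8→15.8 and rate 4.8→11.8.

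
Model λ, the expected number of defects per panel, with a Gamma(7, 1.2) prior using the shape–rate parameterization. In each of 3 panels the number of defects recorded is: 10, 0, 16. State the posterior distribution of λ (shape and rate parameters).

Posterior: Gamma(shape=33, rate=4.2)

The Poisson likelihood adds the total count to the shape and the number of exposure periods to the rate. Here ∑xᵢ = 26 and n = 3, so shape 7→33 and rate 1.2→4.2.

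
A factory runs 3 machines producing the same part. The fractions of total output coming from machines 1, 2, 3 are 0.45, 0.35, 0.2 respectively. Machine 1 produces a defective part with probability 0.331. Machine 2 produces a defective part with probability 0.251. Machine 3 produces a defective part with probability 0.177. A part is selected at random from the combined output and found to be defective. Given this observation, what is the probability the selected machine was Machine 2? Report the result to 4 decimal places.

P(defective|M1) = 0.331; P(defective|M2) = 0.251; P(defective|M3) = 0.177.
Prior × likelihood for each source: 0.45·0.331=0.1489, 0.35·0.251=0.08785, 0.2·0.177=0.03540. Summing gives P(defective) = 0.27220.
P(Machine 2 | defective) = 0.08785 / 0.27220 = 0.3227.

Posterior probability ≈ 0.3227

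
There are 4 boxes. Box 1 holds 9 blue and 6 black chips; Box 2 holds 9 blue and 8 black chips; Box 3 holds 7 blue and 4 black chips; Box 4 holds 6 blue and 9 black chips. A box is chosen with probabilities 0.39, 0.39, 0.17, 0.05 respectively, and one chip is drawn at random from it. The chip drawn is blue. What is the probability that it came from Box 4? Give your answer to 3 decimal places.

Posterior probability ≈ 0.035

P(blue|Box 1) = 0.6; P(blue|Box 2) = 0.5294; P(blue|Box 3) = 0.6364; P(blue|Box 4) = 0.4.
Prior × likelihood for each source: 0.39·0.6=0.2340, 0.39·0.5294=0.2065, 0.17·0.6364=0.1082, 0.05·0.4=0.02000. Summing gives P(blue) = 0.56865.
P(Box 4 | blue) = 0.02000 / 0.56865 = 0.035.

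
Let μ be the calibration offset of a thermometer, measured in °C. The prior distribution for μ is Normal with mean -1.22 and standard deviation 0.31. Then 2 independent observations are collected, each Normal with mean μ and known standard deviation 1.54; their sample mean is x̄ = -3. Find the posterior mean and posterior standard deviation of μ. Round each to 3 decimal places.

Prior precision 1/τ₀² = 1/0.31² = 10.4058; data precision n/σ² = 2/1.54² = 0.843313.
Posterior precision = 10.4058 + 0.843313 = 11.2491, giving posterior SD = 1/√11.2491 = 0.298.
Posterior mean = (10.4058·-1.22 + 0.843313·-3) / 11.2491 = -1.353.

Posterior mean ≈ -1.353; posterior SD ≈ 0.298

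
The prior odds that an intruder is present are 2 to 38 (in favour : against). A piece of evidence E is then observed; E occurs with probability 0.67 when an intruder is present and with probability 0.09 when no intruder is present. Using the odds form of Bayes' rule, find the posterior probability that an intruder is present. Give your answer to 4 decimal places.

Prior odds = 2/38 = 0.052632.
Likelihood ratio for E = 0.67/0.09 = 7.4444.
Posterior odds = prior odds × LR = 0.39181.
Posterior probability = odds/(1+odds) = 0.39181/1.3918 = 0.2815.

Posterior probability ≈ 0.2815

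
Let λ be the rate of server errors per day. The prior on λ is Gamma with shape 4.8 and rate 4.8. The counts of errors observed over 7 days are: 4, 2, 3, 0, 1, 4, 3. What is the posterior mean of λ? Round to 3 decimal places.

Posterior mean ≈ 1.847

The Poisson likelihood adds the total count to the shape and the number of exposure periods to the rate. Here ∑xᵢ = 17 and n = 7, so shape 4.8→21.8 and rate 4.8→11.8.
Posterior mean = shape/rate = 21.8/11.8 = 1.847.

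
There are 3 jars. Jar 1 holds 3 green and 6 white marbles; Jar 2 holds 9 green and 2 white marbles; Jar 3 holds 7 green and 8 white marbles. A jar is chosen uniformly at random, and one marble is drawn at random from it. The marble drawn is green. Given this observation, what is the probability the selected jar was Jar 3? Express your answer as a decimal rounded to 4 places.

Posterior probability ≈ 0.2884

Tabulate prior·likelihood by source: [1] prior 0.333333, lik 0.3333, product 0.1111; [2] prior 0.333333, lik 0.8182, product 0.2727; [3] prior 0.333333, lik 0.4667, product 0.1556.
Normalizing constant = 0.53939; the posterior for Jar 3 is its product over the sum, 0.1556/0.53939 = 0.2884.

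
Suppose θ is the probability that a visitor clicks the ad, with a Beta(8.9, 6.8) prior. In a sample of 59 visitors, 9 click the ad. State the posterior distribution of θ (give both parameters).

The binomial likelihood is conjugate to the Beta prior: with 9 successes and 50 failures, the posterior is Beta(8.9+9, 6.8+50) = Beta(17.9, 56.8).

Posterior: Beta(17.9, 56.8)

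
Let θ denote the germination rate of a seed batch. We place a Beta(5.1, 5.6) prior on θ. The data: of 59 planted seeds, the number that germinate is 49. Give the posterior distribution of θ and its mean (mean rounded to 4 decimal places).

The binomial likelihood is conjugate to the Beta prior: with 49 successes and 10 failures, the posterior is Beta(5.1+49, 5.6+10) = Beta(54.1, 15.6).
E[θ | data] = 54.1/(54.1+15.6) = 0.7762.

Posterior: Beta(54.1, 15.6); mean ≈ 0.7762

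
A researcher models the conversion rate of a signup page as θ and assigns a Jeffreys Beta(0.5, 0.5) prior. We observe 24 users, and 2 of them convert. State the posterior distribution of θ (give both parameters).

The binomial likelihood is conjugate to the Beta prior: with 2 successes and 22 failures, the posterior is Beta(0.5+2, 0.5+22) = Beta(2.5, 22.5).

Posterior: Beta(2.5, 22.5)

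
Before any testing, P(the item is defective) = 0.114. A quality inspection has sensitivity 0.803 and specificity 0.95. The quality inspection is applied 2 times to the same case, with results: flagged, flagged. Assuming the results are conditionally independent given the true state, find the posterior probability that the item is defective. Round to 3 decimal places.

With H the event that the item is defective, the joint likelihood of the observed sequence is P(data|H) = 0.803·0.803 = 0.64481 and P(data|¬H) = 0.05·0.05 = 0.0025000.
Bayes: P(H|data) = 0.114·0.64481 / (0.114·0.64481 + 0.886·0.0025000) = 0.073508/0.075723 = 0.9707.

Posterior P(H) ≈ 0.971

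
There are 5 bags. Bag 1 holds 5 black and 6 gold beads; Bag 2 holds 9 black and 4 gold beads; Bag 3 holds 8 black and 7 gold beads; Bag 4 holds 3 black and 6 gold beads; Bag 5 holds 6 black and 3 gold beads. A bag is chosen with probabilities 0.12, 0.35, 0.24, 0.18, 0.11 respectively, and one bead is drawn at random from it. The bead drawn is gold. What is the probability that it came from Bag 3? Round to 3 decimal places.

Posterior probability ≈ 0.254

P(gold|Bag 1) = 0.5455; P(gold|Bag 2) = 0.3077; P(gold|Bag 3) = 0.4667; P(gold|Bag 4) = 0.6667; P(gold|Bag 5) = 0.3333.
Prior × likelihood for each source: 0.12·0.5455=0.06545, 0.35·0.3077=0.1077, 0.24·0.4667=0.1120, 0.18·0.6667=0.1200, 0.11·0.3333=0.03667. Summing gives P(gold) = 0.44181.
P(Bag 3 | gold) = 0.1120 / 0.44181 = 0.254.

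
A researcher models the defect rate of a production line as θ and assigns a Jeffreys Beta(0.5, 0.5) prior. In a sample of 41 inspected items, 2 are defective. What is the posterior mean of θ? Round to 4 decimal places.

The binomial likelihood is conjugate to the Beta prior: with 2 successes and 39 failures, the posterior is Beta(0.5+2, 0.5+39) = Beta(2.5, 39.5).
Posterior mean = α/(α+β) = 2.5/42 = 0.0595.

Posterior mean ≈ 0.0595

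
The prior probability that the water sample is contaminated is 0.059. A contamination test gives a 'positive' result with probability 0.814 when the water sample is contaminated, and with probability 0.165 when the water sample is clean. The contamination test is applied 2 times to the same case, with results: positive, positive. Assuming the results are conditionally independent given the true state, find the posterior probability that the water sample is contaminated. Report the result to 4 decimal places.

Let H be the event that the water sample is contaminated; start with P(H) = 0.059. P('positive'|H) = 0.814, P('positive'|¬H) = 0.165.
Update on result 1 ('positive'): P(H) ← 0.814·0.0590 / (0.814·0.0590 + 0.165·0.9410) = 0.048026/0.20329 = 0.2362.
Update on result 2 ('positive'): P(H) ← 0.814·0.2362 / (0.814·0.2362 + 0.165·0.7638) = 0.19230/0.31832 = 0.6041.

Posterior P(H) ≈ 0.6041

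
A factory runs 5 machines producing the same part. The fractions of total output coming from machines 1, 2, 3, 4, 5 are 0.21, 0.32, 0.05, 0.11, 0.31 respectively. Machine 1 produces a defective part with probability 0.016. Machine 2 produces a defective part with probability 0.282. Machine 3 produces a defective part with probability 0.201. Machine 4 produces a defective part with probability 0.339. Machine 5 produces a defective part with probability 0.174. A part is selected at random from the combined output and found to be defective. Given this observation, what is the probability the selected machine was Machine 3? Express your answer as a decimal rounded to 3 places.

Posterior probability ≈ 0.052

P(defective|M1) = 0.016; P(defective|M2) = 0.282; P(defective|M3) = 0.201; P(defective|M4) = 0.339; P(defective|M5) = 0.174.
Prior × likelihood for each source: 0.21·0.016=0.003360, 0.32·0.282=0.09024, 0.05·0.201=0.01005, 0.11·0.339=0.03729, 0.31·0.174=0.05394. Summing gives P(defective) = 0.19488.
P(Machine 3 | defective) = 0.01005 / 0.19488 = 0.052.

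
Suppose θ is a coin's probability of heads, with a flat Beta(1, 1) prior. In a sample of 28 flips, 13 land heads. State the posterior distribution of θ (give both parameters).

The binomial likelihood is conjugate to the Beta prior: with 13 successes and 15 failures, the posterior is Beta(1+13, 1+15) = Beta(14, 16).

Posterior: Beta(14, 16)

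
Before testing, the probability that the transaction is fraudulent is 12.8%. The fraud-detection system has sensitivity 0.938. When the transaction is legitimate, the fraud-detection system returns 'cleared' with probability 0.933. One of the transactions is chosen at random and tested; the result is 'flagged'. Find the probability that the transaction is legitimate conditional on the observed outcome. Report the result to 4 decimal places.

P(¬H | E) ≈ 0.3273

Let H be the event that the transaction is fraudulent. P(H) = 0.128, so P(¬H) = 0.872. With E the 'flagged' result, P(E|H) = 0.938 and P(E|¬H) = 0.067.
P(E) = 0.938·0.128 + 0.067·0.872 = 0.12006 + 0.058424 = 0.17849.
By Bayes' theorem, P(H|E) = 0.12006 / 0.17849 = 0.6727. Hence P(¬H|E) = 1 − 0.6727 = 0.3273.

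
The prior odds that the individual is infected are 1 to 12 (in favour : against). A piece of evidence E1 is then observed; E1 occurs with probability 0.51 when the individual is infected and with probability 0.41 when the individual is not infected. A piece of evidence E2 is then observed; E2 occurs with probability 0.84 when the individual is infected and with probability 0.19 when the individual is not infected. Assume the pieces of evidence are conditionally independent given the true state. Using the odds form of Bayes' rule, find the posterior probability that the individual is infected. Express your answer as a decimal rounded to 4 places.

Posterior probability ≈ 0.3143

Prior odds = 1/12 = 0.083333.
Likelihood ratio for E1 = 0.51/0.41 = 1.2439.
Likelihood ratio for E2 = 0.84/0.19 = 4.4211.
Posterior odds = prior odds × LR₁ × LR₂ = 0.45828.
Posterior probability = odds/(1+odds) = 0.45828/1.4583 = 0.3143.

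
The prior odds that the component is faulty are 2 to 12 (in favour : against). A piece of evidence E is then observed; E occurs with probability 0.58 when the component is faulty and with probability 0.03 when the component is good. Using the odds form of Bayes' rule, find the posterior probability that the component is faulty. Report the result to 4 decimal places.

Prior odds = 2/12 = 0.16667.
Likelihood ratio for E = 0.58/0.03 = 19.333.
Posterior odds = prior odds × LR = 3.2222.
Posterior probability = odds/(1+odds) = 3.2222/4.2222 = 0.7632.

Posterior probability ≈ 0.7632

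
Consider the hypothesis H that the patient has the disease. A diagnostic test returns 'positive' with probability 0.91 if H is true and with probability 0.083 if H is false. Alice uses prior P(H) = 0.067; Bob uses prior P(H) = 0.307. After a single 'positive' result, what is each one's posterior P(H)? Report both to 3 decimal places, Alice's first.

Alice: 0.441; Bob: 0.829

The likelihood ratio for a 'positive' result is 0.91/0.083 = 10.964.
Alice: prior odds 0.067/0.933 = 0.071811; posterior odds 0.78733; posterior probability 0.441.
Bob: prior odds 0.307/0.693 = 0.44300; posterior odds 4.8570; posterior probability 0.829.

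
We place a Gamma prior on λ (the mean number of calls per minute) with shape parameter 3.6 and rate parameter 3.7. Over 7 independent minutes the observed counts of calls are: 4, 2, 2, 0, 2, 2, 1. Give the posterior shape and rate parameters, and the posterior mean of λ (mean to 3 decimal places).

Posterior: Gamma(shape=16.6, rate=10.7); mean ≈ 1.551

Total count ∑xᵢ = 13 over n = 7 minutes.
Gamma is conjugate to the Poisson likelihood: posterior is Gamma(shape = 3.6+13 = 16.6, rate = 3.7+7 = 10.7).
Posterior mean = shape/rate = 16.6/10.7 = 1.551.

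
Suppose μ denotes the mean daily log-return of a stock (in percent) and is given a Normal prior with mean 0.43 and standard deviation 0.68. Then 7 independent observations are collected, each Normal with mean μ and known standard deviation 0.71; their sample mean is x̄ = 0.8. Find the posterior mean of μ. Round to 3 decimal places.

Posterior mean ≈ 0.750

With known σ, the Normal prior is conjugate. Weight on the data is w = (n/σ²)/(n/σ² + 1/τ₀²) = 13.8861/(13.8861+2.16263) = 0.86525.
Posterior mean = w·x̄ + (1−w)·μ₀ = 0.86525·0.8 + 0.13475·0.43 = 0.750.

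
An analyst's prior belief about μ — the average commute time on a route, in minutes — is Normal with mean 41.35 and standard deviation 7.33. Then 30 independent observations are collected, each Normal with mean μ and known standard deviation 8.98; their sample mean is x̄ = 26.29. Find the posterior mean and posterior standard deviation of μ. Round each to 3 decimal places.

Posterior mean ≈ 27.008; posterior SD ≈ 1.600

Prior precision 1/τ₀² = 1/7.33² = 0.0186120; data precision n/σ² = 30/8.98² = 0.372022.
Posterior precision = 0.0186120 + 0.372022 = 0.390634, giving posterior SD = 1/√0.390634 = 1.600.
Posterior mean = (0.0186120·41.35 + 0.372022·26.29) / 0.390634 = 27.008.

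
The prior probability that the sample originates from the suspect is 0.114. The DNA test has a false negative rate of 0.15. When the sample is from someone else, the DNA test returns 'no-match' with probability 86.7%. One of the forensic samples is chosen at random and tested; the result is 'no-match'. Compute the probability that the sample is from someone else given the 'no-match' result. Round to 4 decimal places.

P(¬H | E) ≈ 0.9782

Write H for 'the sample originates from the suspect'. Prior odds H:¬H = 0.114/0.886 = 0.12867. For the 'no-match' outcome, the likelihood ratio is 0.15/0.867 = 0.17301.
Posterior odds = 0.12867 × 0.17301 = 0.022261, so P(H|E) = 0.022261/(1+0.022261) = 0.0218. Then P(¬H|E) = 1 − 0.0218 = 0.9782.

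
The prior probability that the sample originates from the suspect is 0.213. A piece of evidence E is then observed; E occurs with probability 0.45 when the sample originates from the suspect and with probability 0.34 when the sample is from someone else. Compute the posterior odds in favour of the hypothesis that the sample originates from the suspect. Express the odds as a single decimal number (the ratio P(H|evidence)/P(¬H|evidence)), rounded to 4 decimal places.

Prior odds = 0.213/(1−0.213) = 0.27065. In log-odds, ln(0.27065) = -1.3069.
Add log likelihood ratio: ln(1.3235) = 0.28030.
Posterior log-odds = -1.0266, so posterior odds = exp(-1.0266) = 0.35821.

Posterior odds ≈ 0.3582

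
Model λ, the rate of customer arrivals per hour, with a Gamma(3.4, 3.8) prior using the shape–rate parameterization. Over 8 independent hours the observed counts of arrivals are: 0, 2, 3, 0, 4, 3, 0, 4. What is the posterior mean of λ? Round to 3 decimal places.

Total count ∑xᵢ = 16 over n = 8 hours.
Gamma is conjugate to the Poisson likelihood: posterior is Gamma(shape = 3.4+16 = 19.4, rate = 3.8+8 = 11.8).
Posterior mean = shape/rate = 19.4/11.8 = 1.644.

Posterior mean ≈ 1.644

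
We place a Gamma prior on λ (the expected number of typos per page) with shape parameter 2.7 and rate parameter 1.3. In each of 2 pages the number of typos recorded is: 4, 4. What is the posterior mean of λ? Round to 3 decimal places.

Posterior mean ≈ 3.242

Total count ∑xᵢ = 8 over n = 2 pages.
Gamma is conjugate to the Poisson likelihood: posterior is Gamma(shape = 2.7+8 = 10.7, rate = 1.3+2 = 3.3).
E[λ | data] = 10.7/3.3 = 3.242.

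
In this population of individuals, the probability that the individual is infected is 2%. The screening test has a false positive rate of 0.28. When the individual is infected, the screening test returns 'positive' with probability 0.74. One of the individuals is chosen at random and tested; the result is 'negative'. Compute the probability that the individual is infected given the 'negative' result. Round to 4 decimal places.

P(H | E) ≈ 0.0073

Let H be the event that the individual is infected. P(H) = 0.02, so P(¬H) = 0.98. With E the 'negative' result, P(E|H) = 0.26 and P(E|¬H) = 0.72.
P(E) = 0.26·0.02 + 0.72·0.98 = 0.0052000 + 0.70560 = 0.71080.
By Bayes' theorem, P(H|E) = 0.0052000 / 0.71080 = 0.0073.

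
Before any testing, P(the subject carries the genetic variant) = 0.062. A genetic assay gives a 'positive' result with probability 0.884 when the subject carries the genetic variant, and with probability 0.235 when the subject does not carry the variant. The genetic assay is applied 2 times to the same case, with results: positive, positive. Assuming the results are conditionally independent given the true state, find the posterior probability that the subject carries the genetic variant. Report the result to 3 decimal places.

Posterior P(H) ≈ 0.483

With H the event that the subject carries the genetic variant, the joint likelihood of the observed sequence is P(data|H) = 0.884·0.884 = 0.78146 and P(data|¬H) = 0.235·0.235 = 0.055225.
Bayes: P(H|data) = 0.062·0.78146 / (0.062·0.78146 + 0.938·0.055225) = 0.048450/0.10025 = 0.4833.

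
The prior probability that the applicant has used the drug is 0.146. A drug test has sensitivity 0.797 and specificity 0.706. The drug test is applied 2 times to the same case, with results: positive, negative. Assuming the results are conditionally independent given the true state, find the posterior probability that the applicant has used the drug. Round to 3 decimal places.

Posterior P(H) ≈ 0.118

Let H be the event that the applicant has used the drug; start with P(H) = 0.146. P('positive'|H) = 0.797, P('positive'|¬H) = 0.294.
Update on result 1 ('positive'): P(H) ← 0.797·0.1460 / (0.797·0.1460 + 0.294·0.8540) = 0.11636/0.36744 = 0.3167.
Update on result 2 ('negative'): P(H) ← 0.203·0.3167 / (0.203·0.3167 + 0.706·0.6833) = 0.064287/0.54671 = 0.1176.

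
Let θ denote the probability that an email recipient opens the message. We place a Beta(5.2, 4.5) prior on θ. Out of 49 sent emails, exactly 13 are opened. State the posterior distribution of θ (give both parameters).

Posterior: Beta(18.2, 40.5)

The binomial likelihood is conjugate to the Beta prior: with 13 successes and 36 failures, the posterior is Beta(5.2+13, 4.5+36) = Beta(18.2, 40.5).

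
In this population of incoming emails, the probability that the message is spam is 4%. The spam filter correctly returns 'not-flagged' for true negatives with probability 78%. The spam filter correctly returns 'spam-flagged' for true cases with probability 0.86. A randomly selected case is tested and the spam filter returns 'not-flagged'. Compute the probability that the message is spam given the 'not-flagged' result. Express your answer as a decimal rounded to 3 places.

P(H | E) ≈ 0.007

Let H be the event that the message is spam. P(H) = 0.04, so P(¬H) = 0.96. With E the 'not-flagged' result, P(E|H) = 0.14 and P(E|¬H) = 0.78.
P(E) = 0.14·0.04 + 0.78·0.96 = 0.0056000 + 0.74880 = 0.75440.
By Bayes' theorem, P(H|E) = 0.0056000 / 0.75440 = 0.007.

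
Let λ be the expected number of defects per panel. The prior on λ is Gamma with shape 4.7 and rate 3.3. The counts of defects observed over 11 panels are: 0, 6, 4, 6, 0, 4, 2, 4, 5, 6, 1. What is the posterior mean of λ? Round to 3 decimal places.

Posterior mean ≈ 2.986

The Poisson likelihood adds the total count to the shape and the number of exposure periods to the rate. Here ∑xᵢ = 38 and n = 11, so shape 4.7→42.7 and rate 3.3→14.3.
E[λ | data] = 42.7/14.3 = 2.986.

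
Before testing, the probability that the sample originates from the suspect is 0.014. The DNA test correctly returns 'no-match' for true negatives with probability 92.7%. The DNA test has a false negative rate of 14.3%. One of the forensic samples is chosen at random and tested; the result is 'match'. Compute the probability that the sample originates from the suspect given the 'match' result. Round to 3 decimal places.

P(H | E) ≈ 0.143

Write H for 'the sample originates from the suspect'. Prior odds H:¬H = 0.014/0.986 = 0.014199. For the 'match' outcome, the likelihood ratio is 0.857/0.073 = 11.740.
Posterior odds = 0.014199 × 11.740 = 0.16669, so P(H|E) = 0.16669/(1+0.16669) = 0.143.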